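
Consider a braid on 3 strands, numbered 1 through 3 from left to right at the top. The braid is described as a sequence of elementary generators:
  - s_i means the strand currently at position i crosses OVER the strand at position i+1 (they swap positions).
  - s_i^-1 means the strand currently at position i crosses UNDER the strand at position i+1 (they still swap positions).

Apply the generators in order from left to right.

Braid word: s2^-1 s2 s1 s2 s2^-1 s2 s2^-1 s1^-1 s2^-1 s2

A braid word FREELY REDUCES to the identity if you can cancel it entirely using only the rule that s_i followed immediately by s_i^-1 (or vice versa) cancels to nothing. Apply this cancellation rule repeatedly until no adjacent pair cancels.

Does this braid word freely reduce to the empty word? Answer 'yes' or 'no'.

Answer: yes

Derivation:
Gen 1 (s2^-1): push. Stack: [s2^-1]
Gen 2 (s2): cancels prior s2^-1. Stack: []
Gen 3 (s1): push. Stack: [s1]
Gen 4 (s2): push. Stack: [s1 s2]
Gen 5 (s2^-1): cancels prior s2. Stack: [s1]
Gen 6 (s2): push. Stack: [s1 s2]
Gen 7 (s2^-1): cancels prior s2. Stack: [s1]
Gen 8 (s1^-1): cancels prior s1. Stack: []
Gen 9 (s2^-1): push. Stack: [s2^-1]
Gen 10 (s2): cancels prior s2^-1. Stack: []
Reduced word: (empty)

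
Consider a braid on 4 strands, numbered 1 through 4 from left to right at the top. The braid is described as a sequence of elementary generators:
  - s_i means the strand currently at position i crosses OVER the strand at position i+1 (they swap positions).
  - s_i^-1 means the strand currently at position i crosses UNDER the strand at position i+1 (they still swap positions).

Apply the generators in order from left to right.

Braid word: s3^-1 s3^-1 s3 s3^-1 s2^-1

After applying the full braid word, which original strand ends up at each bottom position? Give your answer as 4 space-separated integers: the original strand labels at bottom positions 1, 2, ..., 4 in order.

Answer: 1 3 2 4

Derivation:
Gen 1 (s3^-1): strand 3 crosses under strand 4. Perm now: [1 2 4 3]
Gen 2 (s3^-1): strand 4 crosses under strand 3. Perm now: [1 2 3 4]
Gen 3 (s3): strand 3 crosses over strand 4. Perm now: [1 2 4 3]
Gen 4 (s3^-1): strand 4 crosses under strand 3. Perm now: [1 2 3 4]
Gen 5 (s2^-1): strand 2 crosses under strand 3. Perm now: [1 3 2 4]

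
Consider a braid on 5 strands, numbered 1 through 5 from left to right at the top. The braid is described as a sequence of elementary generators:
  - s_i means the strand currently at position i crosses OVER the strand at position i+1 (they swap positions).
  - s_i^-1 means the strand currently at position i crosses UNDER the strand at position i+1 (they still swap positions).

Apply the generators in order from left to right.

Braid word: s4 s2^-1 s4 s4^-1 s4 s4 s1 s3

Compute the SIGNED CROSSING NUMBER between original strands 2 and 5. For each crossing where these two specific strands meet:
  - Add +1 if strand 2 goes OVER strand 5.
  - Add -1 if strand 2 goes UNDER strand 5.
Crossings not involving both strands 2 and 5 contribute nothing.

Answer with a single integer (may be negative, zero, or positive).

Gen 1: crossing 4x5. Both 2&5? no. Sum: 0
Gen 2: crossing 2x3. Both 2&5? no. Sum: 0
Gen 3: crossing 5x4. Both 2&5? no. Sum: 0
Gen 4: crossing 4x5. Both 2&5? no. Sum: 0
Gen 5: crossing 5x4. Both 2&5? no. Sum: 0
Gen 6: crossing 4x5. Both 2&5? no. Sum: 0
Gen 7: crossing 1x3. Both 2&5? no. Sum: 0
Gen 8: 2 over 5. Both 2&5? yes. Contrib: +1. Sum: 1

Answer: 1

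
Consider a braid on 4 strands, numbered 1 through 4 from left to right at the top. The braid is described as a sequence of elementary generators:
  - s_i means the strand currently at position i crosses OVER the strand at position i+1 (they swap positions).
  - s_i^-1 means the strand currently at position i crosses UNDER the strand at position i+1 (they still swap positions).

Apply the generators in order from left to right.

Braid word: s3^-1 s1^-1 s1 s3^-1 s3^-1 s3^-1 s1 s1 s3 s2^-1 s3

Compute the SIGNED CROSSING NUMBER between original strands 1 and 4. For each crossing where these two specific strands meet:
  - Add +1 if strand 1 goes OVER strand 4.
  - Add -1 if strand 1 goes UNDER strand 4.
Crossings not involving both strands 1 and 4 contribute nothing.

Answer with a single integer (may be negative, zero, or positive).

Gen 1: crossing 3x4. Both 1&4? no. Sum: 0
Gen 2: crossing 1x2. Both 1&4? no. Sum: 0
Gen 3: crossing 2x1. Both 1&4? no. Sum: 0
Gen 4: crossing 4x3. Both 1&4? no. Sum: 0
Gen 5: crossing 3x4. Both 1&4? no. Sum: 0
Gen 6: crossing 4x3. Both 1&4? no. Sum: 0
Gen 7: crossing 1x2. Both 1&4? no. Sum: 0
Gen 8: crossing 2x1. Both 1&4? no. Sum: 0
Gen 9: crossing 3x4. Both 1&4? no. Sum: 0
Gen 10: crossing 2x4. Both 1&4? no. Sum: 0
Gen 11: crossing 2x3. Both 1&4? no. Sum: 0

Answer: 0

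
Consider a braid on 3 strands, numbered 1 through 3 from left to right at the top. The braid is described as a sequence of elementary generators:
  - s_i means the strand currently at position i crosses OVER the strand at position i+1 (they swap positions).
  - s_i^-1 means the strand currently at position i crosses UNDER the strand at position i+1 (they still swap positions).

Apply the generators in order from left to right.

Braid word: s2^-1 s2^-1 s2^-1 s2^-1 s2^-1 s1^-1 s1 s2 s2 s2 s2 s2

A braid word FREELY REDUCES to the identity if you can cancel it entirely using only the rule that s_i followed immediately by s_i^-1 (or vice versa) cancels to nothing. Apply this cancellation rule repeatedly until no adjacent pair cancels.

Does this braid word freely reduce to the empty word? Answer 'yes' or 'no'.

Gen 1 (s2^-1): push. Stack: [s2^-1]
Gen 2 (s2^-1): push. Stack: [s2^-1 s2^-1]
Gen 3 (s2^-1): push. Stack: [s2^-1 s2^-1 s2^-1]
Gen 4 (s2^-1): push. Stack: [s2^-1 s2^-1 s2^-1 s2^-1]
Gen 5 (s2^-1): push. Stack: [s2^-1 s2^-1 s2^-1 s2^-1 s2^-1]
Gen 6 (s1^-1): push. Stack: [s2^-1 s2^-1 s2^-1 s2^-1 s2^-1 s1^-1]
Gen 7 (s1): cancels prior s1^-1. Stack: [s2^-1 s2^-1 s2^-1 s2^-1 s2^-1]
Gen 8 (s2): cancels prior s2^-1. Stack: [s2^-1 s2^-1 s2^-1 s2^-1]
Gen 9 (s2): cancels prior s2^-1. Stack: [s2^-1 s2^-1 s2^-1]
Gen 10 (s2): cancels prior s2^-1. Stack: [s2^-1 s2^-1]
Gen 11 (s2): cancels prior s2^-1. Stack: [s2^-1]
Gen 12 (s2): cancels prior s2^-1. Stack: []
Reduced word: (empty)

Answer: yes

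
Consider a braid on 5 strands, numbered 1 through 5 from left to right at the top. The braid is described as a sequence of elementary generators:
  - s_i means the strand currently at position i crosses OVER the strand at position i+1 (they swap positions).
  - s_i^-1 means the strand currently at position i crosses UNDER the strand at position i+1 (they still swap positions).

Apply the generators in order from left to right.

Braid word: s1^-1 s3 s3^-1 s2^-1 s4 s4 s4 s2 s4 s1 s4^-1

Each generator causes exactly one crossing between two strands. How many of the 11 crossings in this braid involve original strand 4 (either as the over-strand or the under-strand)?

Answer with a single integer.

Gen 1: crossing 1x2. Involves strand 4? no. Count so far: 0
Gen 2: crossing 3x4. Involves strand 4? yes. Count so far: 1
Gen 3: crossing 4x3. Involves strand 4? yes. Count so far: 2
Gen 4: crossing 1x3. Involves strand 4? no. Count so far: 2
Gen 5: crossing 4x5. Involves strand 4? yes. Count so far: 3
Gen 6: crossing 5x4. Involves strand 4? yes. Count so far: 4
Gen 7: crossing 4x5. Involves strand 4? yes. Count so far: 5
Gen 8: crossing 3x1. Involves strand 4? no. Count so far: 5
Gen 9: crossing 5x4. Involves strand 4? yes. Count so far: 6
Gen 10: crossing 2x1. Involves strand 4? no. Count so far: 6
Gen 11: crossing 4x5. Involves strand 4? yes. Count so far: 7

Answer: 7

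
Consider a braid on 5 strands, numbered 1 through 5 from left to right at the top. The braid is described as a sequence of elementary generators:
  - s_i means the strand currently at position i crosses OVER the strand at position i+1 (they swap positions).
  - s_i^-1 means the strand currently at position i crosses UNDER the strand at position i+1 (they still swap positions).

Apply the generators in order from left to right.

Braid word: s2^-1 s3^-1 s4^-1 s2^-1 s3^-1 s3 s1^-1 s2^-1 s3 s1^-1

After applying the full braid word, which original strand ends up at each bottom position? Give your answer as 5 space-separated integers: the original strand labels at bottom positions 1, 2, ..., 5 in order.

Answer: 3 4 5 1 2

Derivation:
Gen 1 (s2^-1): strand 2 crosses under strand 3. Perm now: [1 3 2 4 5]
Gen 2 (s3^-1): strand 2 crosses under strand 4. Perm now: [1 3 4 2 5]
Gen 3 (s4^-1): strand 2 crosses under strand 5. Perm now: [1 3 4 5 2]
Gen 4 (s2^-1): strand 3 crosses under strand 4. Perm now: [1 4 3 5 2]
Gen 5 (s3^-1): strand 3 crosses under strand 5. Perm now: [1 4 5 3 2]
Gen 6 (s3): strand 5 crosses over strand 3. Perm now: [1 4 3 5 2]
Gen 7 (s1^-1): strand 1 crosses under strand 4. Perm now: [4 1 3 5 2]
Gen 8 (s2^-1): strand 1 crosses under strand 3. Perm now: [4 3 1 5 2]
Gen 9 (s3): strand 1 crosses over strand 5. Perm now: [4 3 5 1 2]
Gen 10 (s1^-1): strand 4 crosses under strand 3. Perm now: [3 4 5 1 2]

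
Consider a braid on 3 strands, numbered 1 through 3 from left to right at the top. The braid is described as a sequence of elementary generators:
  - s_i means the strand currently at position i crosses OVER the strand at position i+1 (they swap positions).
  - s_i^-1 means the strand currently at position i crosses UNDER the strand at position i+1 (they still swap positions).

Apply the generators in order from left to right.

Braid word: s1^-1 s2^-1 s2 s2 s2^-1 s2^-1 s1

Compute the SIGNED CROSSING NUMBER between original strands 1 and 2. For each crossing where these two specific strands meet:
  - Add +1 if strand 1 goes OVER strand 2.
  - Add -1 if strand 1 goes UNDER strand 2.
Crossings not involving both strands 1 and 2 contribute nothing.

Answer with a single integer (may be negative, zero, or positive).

Gen 1: 1 under 2. Both 1&2? yes. Contrib: -1. Sum: -1
Gen 2: crossing 1x3. Both 1&2? no. Sum: -1
Gen 3: crossing 3x1. Both 1&2? no. Sum: -1
Gen 4: crossing 1x3. Both 1&2? no. Sum: -1
Gen 5: crossing 3x1. Both 1&2? no. Sum: -1
Gen 6: crossing 1x3. Both 1&2? no. Sum: -1
Gen 7: crossing 2x3. Both 1&2? no. Sum: -1

Answer: -1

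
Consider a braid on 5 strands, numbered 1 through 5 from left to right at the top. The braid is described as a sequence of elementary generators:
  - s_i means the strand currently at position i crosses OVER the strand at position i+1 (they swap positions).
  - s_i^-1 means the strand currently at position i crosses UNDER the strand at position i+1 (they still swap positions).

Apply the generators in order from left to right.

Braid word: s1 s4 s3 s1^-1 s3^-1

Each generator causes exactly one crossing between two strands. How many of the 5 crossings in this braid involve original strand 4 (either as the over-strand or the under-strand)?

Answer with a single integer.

Answer: 1

Derivation:
Gen 1: crossing 1x2. Involves strand 4? no. Count so far: 0
Gen 2: crossing 4x5. Involves strand 4? yes. Count so far: 1
Gen 3: crossing 3x5. Involves strand 4? no. Count so far: 1
Gen 4: crossing 2x1. Involves strand 4? no. Count so far: 1
Gen 5: crossing 5x3. Involves strand 4? no. Count so far: 1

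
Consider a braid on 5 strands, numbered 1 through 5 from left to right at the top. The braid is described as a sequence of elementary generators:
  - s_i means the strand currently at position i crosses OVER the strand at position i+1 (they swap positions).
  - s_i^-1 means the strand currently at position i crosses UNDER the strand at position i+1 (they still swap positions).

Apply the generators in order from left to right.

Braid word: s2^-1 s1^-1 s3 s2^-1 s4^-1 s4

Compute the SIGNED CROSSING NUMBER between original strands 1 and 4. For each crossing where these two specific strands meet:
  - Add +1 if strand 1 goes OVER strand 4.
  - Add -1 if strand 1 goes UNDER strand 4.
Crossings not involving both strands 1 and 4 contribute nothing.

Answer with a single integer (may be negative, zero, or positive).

Answer: -1

Derivation:
Gen 1: crossing 2x3. Both 1&4? no. Sum: 0
Gen 2: crossing 1x3. Both 1&4? no. Sum: 0
Gen 3: crossing 2x4. Both 1&4? no. Sum: 0
Gen 4: 1 under 4. Both 1&4? yes. Contrib: -1. Sum: -1
Gen 5: crossing 2x5. Both 1&4? no. Sum: -1
Gen 6: crossing 5x2. Both 1&4? no. Sum: -1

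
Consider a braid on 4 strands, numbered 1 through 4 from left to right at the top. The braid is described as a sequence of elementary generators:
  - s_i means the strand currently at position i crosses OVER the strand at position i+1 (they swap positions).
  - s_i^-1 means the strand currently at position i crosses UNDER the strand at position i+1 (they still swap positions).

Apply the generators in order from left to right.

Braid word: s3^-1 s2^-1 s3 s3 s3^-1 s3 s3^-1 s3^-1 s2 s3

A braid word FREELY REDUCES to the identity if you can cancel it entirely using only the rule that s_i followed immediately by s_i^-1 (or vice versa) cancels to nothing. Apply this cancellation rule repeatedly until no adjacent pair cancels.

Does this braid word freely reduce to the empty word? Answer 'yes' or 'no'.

Gen 1 (s3^-1): push. Stack: [s3^-1]
Gen 2 (s2^-1): push. Stack: [s3^-1 s2^-1]
Gen 3 (s3): push. Stack: [s3^-1 s2^-1 s3]
Gen 4 (s3): push. Stack: [s3^-1 s2^-1 s3 s3]
Gen 5 (s3^-1): cancels prior s3. Stack: [s3^-1 s2^-1 s3]
Gen 6 (s3): push. Stack: [s3^-1 s2^-1 s3 s3]
Gen 7 (s3^-1): cancels prior s3. Stack: [s3^-1 s2^-1 s3]
Gen 8 (s3^-1): cancels prior s3. Stack: [s3^-1 s2^-1]
Gen 9 (s2): cancels prior s2^-1. Stack: [s3^-1]
Gen 10 (s3): cancels prior s3^-1. Stack: []
Reduced word: (empty)

Answer: yes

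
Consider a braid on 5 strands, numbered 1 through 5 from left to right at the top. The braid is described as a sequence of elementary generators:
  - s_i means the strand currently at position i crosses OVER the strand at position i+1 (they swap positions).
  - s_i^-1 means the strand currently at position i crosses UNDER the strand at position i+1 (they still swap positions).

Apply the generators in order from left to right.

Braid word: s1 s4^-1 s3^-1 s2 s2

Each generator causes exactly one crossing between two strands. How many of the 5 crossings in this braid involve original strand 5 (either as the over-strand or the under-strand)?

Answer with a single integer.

Gen 1: crossing 1x2. Involves strand 5? no. Count so far: 0
Gen 2: crossing 4x5. Involves strand 5? yes. Count so far: 1
Gen 3: crossing 3x5. Involves strand 5? yes. Count so far: 2
Gen 4: crossing 1x5. Involves strand 5? yes. Count so far: 3
Gen 5: crossing 5x1. Involves strand 5? yes. Count so far: 4

Answer: 4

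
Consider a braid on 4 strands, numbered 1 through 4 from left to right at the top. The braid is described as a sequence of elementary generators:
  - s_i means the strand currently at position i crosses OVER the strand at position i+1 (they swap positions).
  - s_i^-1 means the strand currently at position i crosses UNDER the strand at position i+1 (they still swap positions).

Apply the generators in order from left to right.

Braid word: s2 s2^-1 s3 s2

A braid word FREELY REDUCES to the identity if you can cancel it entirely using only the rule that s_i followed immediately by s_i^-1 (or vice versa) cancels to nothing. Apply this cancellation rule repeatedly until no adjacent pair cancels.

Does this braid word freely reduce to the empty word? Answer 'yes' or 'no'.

Answer: no

Derivation:
Gen 1 (s2): push. Stack: [s2]
Gen 2 (s2^-1): cancels prior s2. Stack: []
Gen 3 (s3): push. Stack: [s3]
Gen 4 (s2): push. Stack: [s3 s2]
Reduced word: s3 s2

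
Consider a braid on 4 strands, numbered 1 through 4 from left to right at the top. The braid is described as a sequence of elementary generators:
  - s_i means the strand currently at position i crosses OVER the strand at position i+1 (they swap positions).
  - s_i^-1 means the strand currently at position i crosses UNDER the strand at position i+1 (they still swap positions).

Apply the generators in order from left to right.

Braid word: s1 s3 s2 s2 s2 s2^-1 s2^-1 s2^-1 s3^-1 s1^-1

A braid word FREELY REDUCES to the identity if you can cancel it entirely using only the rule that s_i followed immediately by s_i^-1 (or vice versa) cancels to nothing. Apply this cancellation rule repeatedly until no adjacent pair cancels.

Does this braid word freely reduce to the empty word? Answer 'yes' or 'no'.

Gen 1 (s1): push. Stack: [s1]
Gen 2 (s3): push. Stack: [s1 s3]
Gen 3 (s2): push. Stack: [s1 s3 s2]
Gen 4 (s2): push. Stack: [s1 s3 s2 s2]
Gen 5 (s2): push. Stack: [s1 s3 s2 s2 s2]
Gen 6 (s2^-1): cancels prior s2. Stack: [s1 s3 s2 s2]
Gen 7 (s2^-1): cancels prior s2. Stack: [s1 s3 s2]
Gen 8 (s2^-1): cancels prior s2. Stack: [s1 s3]
Gen 9 (s3^-1): cancels prior s3. Stack: [s1]
Gen 10 (s1^-1): cancels prior s1. Stack: []
Reduced word: (empty)

Answer: yes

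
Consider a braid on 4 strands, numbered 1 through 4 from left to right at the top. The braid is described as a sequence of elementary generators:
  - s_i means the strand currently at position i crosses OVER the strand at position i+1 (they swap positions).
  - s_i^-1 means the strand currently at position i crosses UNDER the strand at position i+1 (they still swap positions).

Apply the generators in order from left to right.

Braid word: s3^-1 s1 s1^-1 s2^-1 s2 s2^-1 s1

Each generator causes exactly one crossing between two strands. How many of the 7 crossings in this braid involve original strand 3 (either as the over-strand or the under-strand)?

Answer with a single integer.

Gen 1: crossing 3x4. Involves strand 3? yes. Count so far: 1
Gen 2: crossing 1x2. Involves strand 3? no. Count so far: 1
Gen 3: crossing 2x1. Involves strand 3? no. Count so far: 1
Gen 4: crossing 2x4. Involves strand 3? no. Count so far: 1
Gen 5: crossing 4x2. Involves strand 3? no. Count so far: 1
Gen 6: crossing 2x4. Involves strand 3? no. Count so far: 1
Gen 7: crossing 1x4. Involves strand 3? no. Count so far: 1

Answer: 1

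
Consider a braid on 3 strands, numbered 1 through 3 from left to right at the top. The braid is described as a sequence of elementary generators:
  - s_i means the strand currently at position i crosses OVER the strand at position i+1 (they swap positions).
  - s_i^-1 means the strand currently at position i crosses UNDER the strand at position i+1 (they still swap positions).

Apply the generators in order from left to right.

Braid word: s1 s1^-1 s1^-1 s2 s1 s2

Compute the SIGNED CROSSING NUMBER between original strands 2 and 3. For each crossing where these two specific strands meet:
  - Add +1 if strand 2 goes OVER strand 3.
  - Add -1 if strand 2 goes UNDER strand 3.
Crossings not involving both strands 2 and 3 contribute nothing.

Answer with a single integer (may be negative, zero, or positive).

Answer: 1

Derivation:
Gen 1: crossing 1x2. Both 2&3? no. Sum: 0
Gen 2: crossing 2x1. Both 2&3? no. Sum: 0
Gen 3: crossing 1x2. Both 2&3? no. Sum: 0
Gen 4: crossing 1x3. Both 2&3? no. Sum: 0
Gen 5: 2 over 3. Both 2&3? yes. Contrib: +1. Sum: 1
Gen 6: crossing 2x1. Both 2&3? no. Sum: 1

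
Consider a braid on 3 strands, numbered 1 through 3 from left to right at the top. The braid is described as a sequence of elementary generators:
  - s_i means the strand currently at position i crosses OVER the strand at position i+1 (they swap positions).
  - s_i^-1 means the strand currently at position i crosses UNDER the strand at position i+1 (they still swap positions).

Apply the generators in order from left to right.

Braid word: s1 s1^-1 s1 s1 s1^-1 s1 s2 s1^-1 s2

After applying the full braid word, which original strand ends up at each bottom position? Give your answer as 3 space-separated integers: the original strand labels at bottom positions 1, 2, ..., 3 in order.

Gen 1 (s1): strand 1 crosses over strand 2. Perm now: [2 1 3]
Gen 2 (s1^-1): strand 2 crosses under strand 1. Perm now: [1 2 3]
Gen 3 (s1): strand 1 crosses over strand 2. Perm now: [2 1 3]
Gen 4 (s1): strand 2 crosses over strand 1. Perm now: [1 2 3]
Gen 5 (s1^-1): strand 1 crosses under strand 2. Perm now: [2 1 3]
Gen 6 (s1): strand 2 crosses over strand 1. Perm now: [1 2 3]
Gen 7 (s2): strand 2 crosses over strand 3. Perm now: [1 3 2]
Gen 8 (s1^-1): strand 1 crosses under strand 3. Perm now: [3 1 2]
Gen 9 (s2): strand 1 crosses over strand 2. Perm now: [3 2 1]

Answer: 3 2 1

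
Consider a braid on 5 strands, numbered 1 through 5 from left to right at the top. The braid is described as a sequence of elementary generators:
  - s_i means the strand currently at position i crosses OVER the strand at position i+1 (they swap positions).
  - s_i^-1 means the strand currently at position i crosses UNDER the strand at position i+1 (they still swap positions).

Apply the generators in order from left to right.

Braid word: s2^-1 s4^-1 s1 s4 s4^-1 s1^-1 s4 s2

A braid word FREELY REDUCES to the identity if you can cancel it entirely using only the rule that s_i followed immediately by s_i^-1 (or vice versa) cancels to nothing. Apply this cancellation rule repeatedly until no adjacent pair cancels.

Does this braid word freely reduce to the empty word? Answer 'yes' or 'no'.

Answer: yes

Derivation:
Gen 1 (s2^-1): push. Stack: [s2^-1]
Gen 2 (s4^-1): push. Stack: [s2^-1 s4^-1]
Gen 3 (s1): push. Stack: [s2^-1 s4^-1 s1]
Gen 4 (s4): push. Stack: [s2^-1 s4^-1 s1 s4]
Gen 5 (s4^-1): cancels prior s4. Stack: [s2^-1 s4^-1 s1]
Gen 6 (s1^-1): cancels prior s1. Stack: [s2^-1 s4^-1]
Gen 7 (s4): cancels prior s4^-1. Stack: [s2^-1]
Gen 8 (s2): cancels prior s2^-1. Stack: []
Reduced word: (empty)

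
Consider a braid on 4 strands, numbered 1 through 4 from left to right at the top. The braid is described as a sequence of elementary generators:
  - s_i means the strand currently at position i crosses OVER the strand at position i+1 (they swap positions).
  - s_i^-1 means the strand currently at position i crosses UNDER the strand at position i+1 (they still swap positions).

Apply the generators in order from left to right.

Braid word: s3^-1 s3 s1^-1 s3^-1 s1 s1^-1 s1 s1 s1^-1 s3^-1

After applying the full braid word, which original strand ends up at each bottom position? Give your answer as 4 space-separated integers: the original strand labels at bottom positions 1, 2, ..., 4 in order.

Answer: 1 2 3 4

Derivation:
Gen 1 (s3^-1): strand 3 crosses under strand 4. Perm now: [1 2 4 3]
Gen 2 (s3): strand 4 crosses over strand 3. Perm now: [1 2 3 4]
Gen 3 (s1^-1): strand 1 crosses under strand 2. Perm now: [2 1 3 4]
Gen 4 (s3^-1): strand 3 crosses under strand 4. Perm now: [2 1 4 3]
Gen 5 (s1): strand 2 crosses over strand 1. Perm now: [1 2 4 3]
Gen 6 (s1^-1): strand 1 crosses under strand 2. Perm now: [2 1 4 3]
Gen 7 (s1): strand 2 crosses over strand 1. Perm now: [1 2 4 3]
Gen 8 (s1): strand 1 crosses over strand 2. Perm now: [2 1 4 3]
Gen 9 (s1^-1): strand 2 crosses under strand 1. Perm now: [1 2 4 3]
Gen 10 (s3^-1): strand 4 crosses under strand 3. Perm now: [1 2 3 4]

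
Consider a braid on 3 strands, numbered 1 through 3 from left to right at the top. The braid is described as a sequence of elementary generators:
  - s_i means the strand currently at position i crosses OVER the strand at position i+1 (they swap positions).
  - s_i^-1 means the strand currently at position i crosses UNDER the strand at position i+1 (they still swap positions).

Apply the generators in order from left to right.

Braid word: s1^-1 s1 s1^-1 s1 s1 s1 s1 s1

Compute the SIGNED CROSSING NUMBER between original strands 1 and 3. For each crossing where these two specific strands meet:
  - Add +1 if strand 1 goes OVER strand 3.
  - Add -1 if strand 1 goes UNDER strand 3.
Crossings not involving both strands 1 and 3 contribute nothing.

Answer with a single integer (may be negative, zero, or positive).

Gen 1: crossing 1x2. Both 1&3? no. Sum: 0
Gen 2: crossing 2x1. Both 1&3? no. Sum: 0
Gen 3: crossing 1x2. Both 1&3? no. Sum: 0
Gen 4: crossing 2x1. Both 1&3? no. Sum: 0
Gen 5: crossing 1x2. Both 1&3? no. Sum: 0
Gen 6: crossing 2x1. Both 1&3? no. Sum: 0
Gen 7: crossing 1x2. Both 1&3? no. Sum: 0
Gen 8: crossing 2x1. Both 1&3? no. Sum: 0

Answer: 0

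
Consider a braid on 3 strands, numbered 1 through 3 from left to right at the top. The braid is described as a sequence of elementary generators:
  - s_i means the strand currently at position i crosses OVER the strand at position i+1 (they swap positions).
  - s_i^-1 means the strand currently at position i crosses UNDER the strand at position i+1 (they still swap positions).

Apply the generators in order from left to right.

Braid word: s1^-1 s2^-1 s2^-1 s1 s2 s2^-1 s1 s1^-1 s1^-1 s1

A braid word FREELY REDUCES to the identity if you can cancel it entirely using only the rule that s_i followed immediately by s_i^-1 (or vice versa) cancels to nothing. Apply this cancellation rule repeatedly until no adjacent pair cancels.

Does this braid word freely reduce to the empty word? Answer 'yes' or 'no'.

Answer: no

Derivation:
Gen 1 (s1^-1): push. Stack: [s1^-1]
Gen 2 (s2^-1): push. Stack: [s1^-1 s2^-1]
Gen 3 (s2^-1): push. Stack: [s1^-1 s2^-1 s2^-1]
Gen 4 (s1): push. Stack: [s1^-1 s2^-1 s2^-1 s1]
Gen 5 (s2): push. Stack: [s1^-1 s2^-1 s2^-1 s1 s2]
Gen 6 (s2^-1): cancels prior s2. Stack: [s1^-1 s2^-1 s2^-1 s1]
Gen 7 (s1): push. Stack: [s1^-1 s2^-1 s2^-1 s1 s1]
Gen 8 (s1^-1): cancels prior s1. Stack: [s1^-1 s2^-1 s2^-1 s1]
Gen 9 (s1^-1): cancels prior s1. Stack: [s1^-1 s2^-1 s2^-1]
Gen 10 (s1): push. Stack: [s1^-1 s2^-1 s2^-1 s1]
Reduced word: s1^-1 s2^-1 s2^-1 s1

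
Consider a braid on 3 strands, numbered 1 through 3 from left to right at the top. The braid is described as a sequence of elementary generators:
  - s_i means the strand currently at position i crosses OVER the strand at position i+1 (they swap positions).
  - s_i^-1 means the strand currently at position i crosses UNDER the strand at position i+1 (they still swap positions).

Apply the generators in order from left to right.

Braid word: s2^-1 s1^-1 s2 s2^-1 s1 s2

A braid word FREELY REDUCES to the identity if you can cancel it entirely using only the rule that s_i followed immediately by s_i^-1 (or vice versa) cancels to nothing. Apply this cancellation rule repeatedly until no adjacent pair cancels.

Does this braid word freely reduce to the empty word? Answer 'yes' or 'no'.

Answer: yes

Derivation:
Gen 1 (s2^-1): push. Stack: [s2^-1]
Gen 2 (s1^-1): push. Stack: [s2^-1 s1^-1]
Gen 3 (s2): push. Stack: [s2^-1 s1^-1 s2]
Gen 4 (s2^-1): cancels prior s2. Stack: [s2^-1 s1^-1]
Gen 5 (s1): cancels prior s1^-1. Stack: [s2^-1]
Gen 6 (s2): cancels prior s2^-1. Stack: []
Reduced word: (empty)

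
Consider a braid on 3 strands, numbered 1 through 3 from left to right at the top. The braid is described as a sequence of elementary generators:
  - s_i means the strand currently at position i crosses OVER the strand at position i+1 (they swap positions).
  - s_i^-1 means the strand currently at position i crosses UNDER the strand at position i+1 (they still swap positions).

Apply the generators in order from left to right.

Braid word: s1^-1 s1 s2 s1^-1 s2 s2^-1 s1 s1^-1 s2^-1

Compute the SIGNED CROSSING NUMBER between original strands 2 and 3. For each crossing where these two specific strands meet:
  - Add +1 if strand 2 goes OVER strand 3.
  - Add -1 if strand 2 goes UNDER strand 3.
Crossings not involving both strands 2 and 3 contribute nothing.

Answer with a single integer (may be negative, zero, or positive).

Answer: 1

Derivation:
Gen 1: crossing 1x2. Both 2&3? no. Sum: 0
Gen 2: crossing 2x1. Both 2&3? no. Sum: 0
Gen 3: 2 over 3. Both 2&3? yes. Contrib: +1. Sum: 1
Gen 4: crossing 1x3. Both 2&3? no. Sum: 1
Gen 5: crossing 1x2. Both 2&3? no. Sum: 1
Gen 6: crossing 2x1. Both 2&3? no. Sum: 1
Gen 7: crossing 3x1. Both 2&3? no. Sum: 1
Gen 8: crossing 1x3. Both 2&3? no. Sum: 1
Gen 9: crossing 1x2. Both 2&3? no. Sum: 1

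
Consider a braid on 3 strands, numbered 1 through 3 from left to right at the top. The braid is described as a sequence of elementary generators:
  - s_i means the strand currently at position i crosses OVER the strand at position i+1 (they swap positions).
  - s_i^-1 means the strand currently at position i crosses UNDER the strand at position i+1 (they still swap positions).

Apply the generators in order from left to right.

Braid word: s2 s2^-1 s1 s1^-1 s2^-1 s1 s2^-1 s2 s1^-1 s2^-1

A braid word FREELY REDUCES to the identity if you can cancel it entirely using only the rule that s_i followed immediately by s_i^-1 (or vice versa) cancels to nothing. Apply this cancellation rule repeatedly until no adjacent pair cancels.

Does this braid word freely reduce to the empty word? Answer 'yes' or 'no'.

Answer: no

Derivation:
Gen 1 (s2): push. Stack: [s2]
Gen 2 (s2^-1): cancels prior s2. Stack: []
Gen 3 (s1): push. Stack: [s1]
Gen 4 (s1^-1): cancels prior s1. Stack: []
Gen 5 (s2^-1): push. Stack: [s2^-1]
Gen 6 (s1): push. Stack: [s2^-1 s1]
Gen 7 (s2^-1): push. Stack: [s2^-1 s1 s2^-1]
Gen 8 (s2): cancels prior s2^-1. Stack: [s2^-1 s1]
Gen 9 (s1^-1): cancels prior s1. Stack: [s2^-1]
Gen 10 (s2^-1): push. Stack: [s2^-1 s2^-1]
Reduced word: s2^-1 s2^-1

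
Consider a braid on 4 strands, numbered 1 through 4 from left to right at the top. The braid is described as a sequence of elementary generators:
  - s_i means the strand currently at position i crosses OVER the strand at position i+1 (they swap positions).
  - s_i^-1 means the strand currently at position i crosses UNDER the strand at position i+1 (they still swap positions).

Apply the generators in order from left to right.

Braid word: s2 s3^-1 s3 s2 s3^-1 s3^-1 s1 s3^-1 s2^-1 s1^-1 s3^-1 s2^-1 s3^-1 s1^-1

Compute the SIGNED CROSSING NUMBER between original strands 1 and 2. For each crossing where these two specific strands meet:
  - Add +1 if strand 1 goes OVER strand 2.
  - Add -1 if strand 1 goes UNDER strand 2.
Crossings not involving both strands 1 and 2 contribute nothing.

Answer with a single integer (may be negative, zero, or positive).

Gen 1: crossing 2x3. Both 1&2? no. Sum: 0
Gen 2: crossing 2x4. Both 1&2? no. Sum: 0
Gen 3: crossing 4x2. Both 1&2? no. Sum: 0
Gen 4: crossing 3x2. Both 1&2? no. Sum: 0
Gen 5: crossing 3x4. Both 1&2? no. Sum: 0
Gen 6: crossing 4x3. Both 1&2? no. Sum: 0
Gen 7: 1 over 2. Both 1&2? yes. Contrib: +1. Sum: 1
Gen 8: crossing 3x4. Both 1&2? no. Sum: 1
Gen 9: crossing 1x4. Both 1&2? no. Sum: 1
Gen 10: crossing 2x4. Both 1&2? no. Sum: 1
Gen 11: crossing 1x3. Both 1&2? no. Sum: 1
Gen 12: crossing 2x3. Both 1&2? no. Sum: 1
Gen 13: 2 under 1. Both 1&2? yes. Contrib: +1. Sum: 2
Gen 14: crossing 4x3. Both 1&2? no. Sum: 2

Answer: 2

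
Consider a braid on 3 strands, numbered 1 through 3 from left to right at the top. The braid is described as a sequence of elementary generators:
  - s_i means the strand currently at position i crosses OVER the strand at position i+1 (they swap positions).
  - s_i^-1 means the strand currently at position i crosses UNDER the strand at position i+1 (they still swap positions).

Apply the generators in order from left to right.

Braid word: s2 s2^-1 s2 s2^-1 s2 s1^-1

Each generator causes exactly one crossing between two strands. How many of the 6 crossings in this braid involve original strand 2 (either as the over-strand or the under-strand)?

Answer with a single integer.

Gen 1: crossing 2x3. Involves strand 2? yes. Count so far: 1
Gen 2: crossing 3x2. Involves strand 2? yes. Count so far: 2
Gen 3: crossing 2x3. Involves strand 2? yes. Count so far: 3
Gen 4: crossing 3x2. Involves strand 2? yes. Count so far: 4
Gen 5: crossing 2x3. Involves strand 2? yes. Count so far: 5
Gen 6: crossing 1x3. Involves strand 2? no. Count so far: 5

Answer: 5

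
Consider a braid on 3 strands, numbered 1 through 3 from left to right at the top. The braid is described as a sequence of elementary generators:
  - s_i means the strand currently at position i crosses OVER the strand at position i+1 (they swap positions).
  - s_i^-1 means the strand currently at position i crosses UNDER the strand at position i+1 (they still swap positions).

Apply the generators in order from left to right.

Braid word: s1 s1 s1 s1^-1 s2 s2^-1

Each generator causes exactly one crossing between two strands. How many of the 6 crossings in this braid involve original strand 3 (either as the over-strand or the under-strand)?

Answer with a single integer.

Answer: 2

Derivation:
Gen 1: crossing 1x2. Involves strand 3? no. Count so far: 0
Gen 2: crossing 2x1. Involves strand 3? no. Count so far: 0
Gen 3: crossing 1x2. Involves strand 3? no. Count so far: 0
Gen 4: crossing 2x1. Involves strand 3? no. Count so far: 0
Gen 5: crossing 2x3. Involves strand 3? yes. Count so far: 1
Gen 6: crossing 3x2. Involves strand 3? yes. Count so far: 2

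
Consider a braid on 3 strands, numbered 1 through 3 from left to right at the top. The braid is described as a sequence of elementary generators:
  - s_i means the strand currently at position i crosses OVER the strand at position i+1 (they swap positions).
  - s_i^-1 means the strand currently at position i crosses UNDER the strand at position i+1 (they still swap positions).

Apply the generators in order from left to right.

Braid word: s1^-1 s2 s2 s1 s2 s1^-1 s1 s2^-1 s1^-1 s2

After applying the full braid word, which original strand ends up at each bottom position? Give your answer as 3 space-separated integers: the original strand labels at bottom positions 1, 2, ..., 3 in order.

Answer: 2 3 1

Derivation:
Gen 1 (s1^-1): strand 1 crosses under strand 2. Perm now: [2 1 3]
Gen 2 (s2): strand 1 crosses over strand 3. Perm now: [2 3 1]
Gen 3 (s2): strand 3 crosses over strand 1. Perm now: [2 1 3]
Gen 4 (s1): strand 2 crosses over strand 1. Perm now: [1 2 3]
Gen 5 (s2): strand 2 crosses over strand 3. Perm now: [1 3 2]
Gen 6 (s1^-1): strand 1 crosses under strand 3. Perm now: [3 1 2]
Gen 7 (s1): strand 3 crosses over strand 1. Perm now: [1 3 2]
Gen 8 (s2^-1): strand 3 crosses under strand 2. Perm now: [1 2 3]
Gen 9 (s1^-1): strand 1 crosses under strand 2. Perm now: [2 1 3]
Gen 10 (s2): strand 1 crosses over strand 3. Perm now: [2 3 1]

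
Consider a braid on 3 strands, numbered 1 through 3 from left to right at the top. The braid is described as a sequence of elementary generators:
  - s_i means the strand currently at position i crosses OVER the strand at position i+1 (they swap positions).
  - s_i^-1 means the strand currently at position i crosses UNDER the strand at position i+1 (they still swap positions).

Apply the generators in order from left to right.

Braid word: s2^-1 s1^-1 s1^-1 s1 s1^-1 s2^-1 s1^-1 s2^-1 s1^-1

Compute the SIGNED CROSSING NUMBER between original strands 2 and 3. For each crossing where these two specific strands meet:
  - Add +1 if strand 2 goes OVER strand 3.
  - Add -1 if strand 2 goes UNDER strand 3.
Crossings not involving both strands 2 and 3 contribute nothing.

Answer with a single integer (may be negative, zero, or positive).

Answer: -1

Derivation:
Gen 1: 2 under 3. Both 2&3? yes. Contrib: -1. Sum: -1
Gen 2: crossing 1x3. Both 2&3? no. Sum: -1
Gen 3: crossing 3x1. Both 2&3? no. Sum: -1
Gen 4: crossing 1x3. Both 2&3? no. Sum: -1
Gen 5: crossing 3x1. Both 2&3? no. Sum: -1
Gen 6: 3 under 2. Both 2&3? yes. Contrib: +1. Sum: 0
Gen 7: crossing 1x2. Both 2&3? no. Sum: 0
Gen 8: crossing 1x3. Both 2&3? no. Sum: 0
Gen 9: 2 under 3. Both 2&3? yes. Contrib: -1. Sum: -1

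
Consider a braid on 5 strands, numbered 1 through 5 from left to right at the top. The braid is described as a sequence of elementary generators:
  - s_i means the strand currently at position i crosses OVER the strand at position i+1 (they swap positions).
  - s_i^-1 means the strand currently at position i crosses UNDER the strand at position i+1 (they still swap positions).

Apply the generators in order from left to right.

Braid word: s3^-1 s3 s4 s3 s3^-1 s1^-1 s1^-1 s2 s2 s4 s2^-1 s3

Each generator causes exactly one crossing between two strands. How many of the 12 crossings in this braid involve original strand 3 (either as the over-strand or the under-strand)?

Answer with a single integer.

Answer: 7

Derivation:
Gen 1: crossing 3x4. Involves strand 3? yes. Count so far: 1
Gen 2: crossing 4x3. Involves strand 3? yes. Count so far: 2
Gen 3: crossing 4x5. Involves strand 3? no. Count so far: 2
Gen 4: crossing 3x5. Involves strand 3? yes. Count so far: 3
Gen 5: crossing 5x3. Involves strand 3? yes. Count so far: 4
Gen 6: crossing 1x2. Involves strand 3? no. Count so far: 4
Gen 7: crossing 2x1. Involves strand 3? no. Count so far: 4
Gen 8: crossing 2x3. Involves strand 3? yes. Count so far: 5
Gen 9: crossing 3x2. Involves strand 3? yes. Count so far: 6
Gen 10: crossing 5x4. Involves strand 3? no. Count so far: 6
Gen 11: crossing 2x3. Involves strand 3? yes. Count so far: 7
Gen 12: crossing 2x4. Involves strand 3? no. Count so far: 7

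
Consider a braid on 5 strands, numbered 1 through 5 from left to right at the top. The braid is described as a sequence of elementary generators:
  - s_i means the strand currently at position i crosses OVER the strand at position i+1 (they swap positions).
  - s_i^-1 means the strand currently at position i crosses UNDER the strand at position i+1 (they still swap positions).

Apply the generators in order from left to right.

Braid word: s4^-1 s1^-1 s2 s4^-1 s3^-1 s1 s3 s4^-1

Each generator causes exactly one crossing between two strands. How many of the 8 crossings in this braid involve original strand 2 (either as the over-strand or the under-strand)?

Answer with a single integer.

Answer: 2

Derivation:
Gen 1: crossing 4x5. Involves strand 2? no. Count so far: 0
Gen 2: crossing 1x2. Involves strand 2? yes. Count so far: 1
Gen 3: crossing 1x3. Involves strand 2? no. Count so far: 1
Gen 4: crossing 5x4. Involves strand 2? no. Count so far: 1
Gen 5: crossing 1x4. Involves strand 2? no. Count so far: 1
Gen 6: crossing 2x3. Involves strand 2? yes. Count so far: 2
Gen 7: crossing 4x1. Involves strand 2? no. Count so far: 2
Gen 8: crossing 4x5. Involves strand 2? no. Count so far: 2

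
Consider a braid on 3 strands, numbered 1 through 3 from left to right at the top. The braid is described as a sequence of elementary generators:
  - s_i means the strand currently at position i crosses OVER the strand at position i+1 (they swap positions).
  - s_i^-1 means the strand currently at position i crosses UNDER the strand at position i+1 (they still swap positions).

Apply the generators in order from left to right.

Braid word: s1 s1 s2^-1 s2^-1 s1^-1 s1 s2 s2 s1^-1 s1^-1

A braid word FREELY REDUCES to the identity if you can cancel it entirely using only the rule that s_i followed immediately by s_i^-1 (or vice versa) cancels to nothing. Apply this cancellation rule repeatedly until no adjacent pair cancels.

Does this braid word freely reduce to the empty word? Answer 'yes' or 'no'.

Gen 1 (s1): push. Stack: [s1]
Gen 2 (s1): push. Stack: [s1 s1]
Gen 3 (s2^-1): push. Stack: [s1 s1 s2^-1]
Gen 4 (s2^-1): push. Stack: [s1 s1 s2^-1 s2^-1]
Gen 5 (s1^-1): push. Stack: [s1 s1 s2^-1 s2^-1 s1^-1]
Gen 6 (s1): cancels prior s1^-1. Stack: [s1 s1 s2^-1 s2^-1]
Gen 7 (s2): cancels prior s2^-1. Stack: [s1 s1 s2^-1]
Gen 8 (s2): cancels prior s2^-1. Stack: [s1 s1]
Gen 9 (s1^-1): cancels prior s1. Stack: [s1]
Gen 10 (s1^-1): cancels prior s1. Stack: []
Reduced word: (empty)

Answer: yes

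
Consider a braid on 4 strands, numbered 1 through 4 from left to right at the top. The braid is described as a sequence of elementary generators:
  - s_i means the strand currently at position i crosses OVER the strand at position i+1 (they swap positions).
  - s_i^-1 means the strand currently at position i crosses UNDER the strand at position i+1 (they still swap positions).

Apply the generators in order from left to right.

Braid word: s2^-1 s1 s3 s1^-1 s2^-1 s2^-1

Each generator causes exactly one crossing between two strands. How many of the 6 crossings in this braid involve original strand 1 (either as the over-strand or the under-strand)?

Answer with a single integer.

Gen 1: crossing 2x3. Involves strand 1? no. Count so far: 0
Gen 2: crossing 1x3. Involves strand 1? yes. Count so far: 1
Gen 3: crossing 2x4. Involves strand 1? no. Count so far: 1
Gen 4: crossing 3x1. Involves strand 1? yes. Count so far: 2
Gen 5: crossing 3x4. Involves strand 1? no. Count so far: 2
Gen 6: crossing 4x3. Involves strand 1? no. Count so far: 2

Answer: 2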